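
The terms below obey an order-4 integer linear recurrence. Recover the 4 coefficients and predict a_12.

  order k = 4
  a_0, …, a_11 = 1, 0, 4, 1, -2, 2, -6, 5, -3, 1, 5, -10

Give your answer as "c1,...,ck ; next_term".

-1,0,0,-1 ; 13

  a_4 = -1·1 + 0·4 + 0·0 + -1·1 = -2
  a_5 = -1·-2 + 0·1 + 0·4 + -1·0 = 2
  a_6 = -1·2 + 0·-2 + 0·1 + -1·4 = -6
  a_7 = -1·-6 + 0·2 + 0·-2 + -1·1 = 5
  a_8 = -1·5 + 0·-6 + 0·2 + -1·-2 = -3
  a_9 = -1·-3 + 0·5 + 0·-6 + -1·2 = 1
  a_10 = -1·1 + 0·-3 + 0·5 + -1·-6 = 5
  a_11 = -1·5 + 0·1 + 0·-3 + -1·5 = -10
  a_12 = -1·-10 + 0·5 + 0·1 + -1·-3 = 13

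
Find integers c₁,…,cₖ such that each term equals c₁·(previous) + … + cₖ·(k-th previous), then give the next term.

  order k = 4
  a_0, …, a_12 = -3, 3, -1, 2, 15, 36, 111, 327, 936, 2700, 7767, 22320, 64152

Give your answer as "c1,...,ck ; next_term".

  a_4 = 3·2 + 0·-1 + 0·3 + -3·-3 = 15
  a_5 = 3·15 + 0·2 + 0·-1 + -3·3 = 36
  a_6 = 3·36 + 0·15 + 0·2 + -3·-1 = 111
  a_7 = 3·111 + 0·36 + 0·15 + -3·2 = 327
  a_8 = 3·327 + 0·111 + 0·36 + -3·15 = 936
  a_9 = 3·936 + 0·327 + 0·111 + -3·36 = 2700
  a_10 = 3·2700 + 0·936 + 0·327 + -3·111 = 7767
  a_11 = 3·7767 + 0·2700 + 0·936 + -3·327 = 22320
  a_12 = 3·22320 + 0·7767 + 0·2700 + -3·936 = 64152
  a_13 = 3·64152 + 0·22320 + 0·7767 + -3·2700 = 184356

3,0,0,-3 ; 184356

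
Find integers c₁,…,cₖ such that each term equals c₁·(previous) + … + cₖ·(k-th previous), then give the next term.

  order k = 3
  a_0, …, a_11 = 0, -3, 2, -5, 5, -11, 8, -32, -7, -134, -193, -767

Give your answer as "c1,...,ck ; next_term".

  a_3 = 2·2 + 3·-3 + -3·0 = -5
  a_4 = 2·-5 + 3·2 + -3·-3 = 5
  a_5 = 2·5 + 3·-5 + -3·2 = -11
  a_6 = 2·-11 + 3·5 + -3·-5 = 8
  a_7 = 2·8 + 3·-11 + -3·5 = -32
  a_8 = 2·-32 + 3·8 + -3·-11 = -7
  a_9 = 2·-7 + 3·-32 + -3·8 = -134
  a_10 = 2·-134 + 3·-7 + -3·-32 = -193
  a_11 = 2·-193 + 3·-134 + -3·-7 = -767
  a_12 = 2·-767 + 3·-193 + -3·-134 = -1711

2,3,-3 ; -1711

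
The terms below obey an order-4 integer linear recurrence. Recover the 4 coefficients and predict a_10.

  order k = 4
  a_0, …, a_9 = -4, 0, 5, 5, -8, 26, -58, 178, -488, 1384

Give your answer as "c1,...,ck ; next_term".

-2,2,0,2 ; -3860

  a_4 = -2·5 + 2·5 + 0·0 + 2·-4 = -8
  a_5 = -2·-8 + 2·5 + 0·5 + 2·0 = 26
  a_6 = -2·26 + 2·-8 + 0·5 + 2·5 = -58
  a_7 = -2·-58 + 2·26 + 0·-8 + 2·5 = 178
  a_8 = -2·178 + 2·-58 + 0·26 + 2·-8 = -488
  a_9 = -2·-488 + 2·178 + 0·-58 + 2·26 = 1384
  a_10 = -2·1384 + 2·-488 + 0·178 + 2·-58 = -3860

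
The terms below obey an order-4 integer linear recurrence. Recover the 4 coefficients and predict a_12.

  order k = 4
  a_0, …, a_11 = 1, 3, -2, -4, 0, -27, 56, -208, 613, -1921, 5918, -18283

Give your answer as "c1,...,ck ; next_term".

-2,4,1,-3 ; 56478

  a_4 = -2·-4 + 4·-2 + 1·3 + -3·1 = 0
  a_5 = -2·0 + 4·-4 + 1·-2 + -3·3 = -27
  a_6 = -2·-27 + 4·0 + 1·-4 + -3·-2 = 56
  a_7 = -2·56 + 4·-27 + 1·0 + -3·-4 = -208
  a_8 = -2·-208 + 4·56 + 1·-27 + -3·0 = 613
  a_9 = -2·613 + 4·-208 + 1·56 + -3·-27 = -1921
  a_10 = -2·-1921 + 4·613 + 1·-208 + -3·56 = 5918
  a_11 = -2·5918 + 4·-1921 + 1·613 + -3·-208 = -18283
  a_12 = -2·-18283 + 4·5918 + 1·-1921 + -3·613 = 56478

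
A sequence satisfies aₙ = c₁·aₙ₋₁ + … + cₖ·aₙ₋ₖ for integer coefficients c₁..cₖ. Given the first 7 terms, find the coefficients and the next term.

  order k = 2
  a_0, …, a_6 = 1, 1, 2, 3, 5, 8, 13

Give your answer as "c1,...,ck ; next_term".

  a_2 = 1·1 + 1·1 = 2
  a_3 = 1·2 + 1·1 = 3
  a_4 = 1·3 + 1·2 = 5
  a_5 = 1·5 + 1·3 = 8
  a_6 = 1·8 + 1·5 = 13
  a_7 = 1·13 + 1·8 = 21

1,1 ; 21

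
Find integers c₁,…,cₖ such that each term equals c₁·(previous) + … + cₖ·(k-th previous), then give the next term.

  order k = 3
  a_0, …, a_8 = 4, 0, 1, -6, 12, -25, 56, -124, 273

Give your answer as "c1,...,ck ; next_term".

  a_3 = -2·1 + 0·0 + -1·4 = -6
  a_4 = -2·-6 + 0·1 + -1·0 = 12
  a_5 = -2·12 + 0·-6 + -1·1 = -25
  a_6 = -2·-25 + 0·12 + -1·-6 = 56
  a_7 = -2·56 + 0·-25 + -1·12 = -124
  a_8 = -2·-124 + 0·56 + -1·-25 = 273
  a_9 = -2·273 + 0·-124 + -1·56 = -602

-2,0,-1 ; -602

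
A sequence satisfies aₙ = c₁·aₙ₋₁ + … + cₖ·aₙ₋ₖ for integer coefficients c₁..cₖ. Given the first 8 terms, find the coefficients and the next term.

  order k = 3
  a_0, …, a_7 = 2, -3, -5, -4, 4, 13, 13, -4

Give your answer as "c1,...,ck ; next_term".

1,-1,-1 ; -30

  a_3 = 1·-5 + -1·-3 + -1·2 = -4
  a_4 = 1·-4 + -1·-5 + -1·-3 = 4
  a_5 = 1·4 + -1·-4 + -1·-5 = 13
  a_6 = 1·13 + -1·4 + -1·-4 = 13
  a_7 = 1·13 + -1·13 + -1·4 = -4
  a_8 = 1·-4 + -1·13 + -1·13 = -30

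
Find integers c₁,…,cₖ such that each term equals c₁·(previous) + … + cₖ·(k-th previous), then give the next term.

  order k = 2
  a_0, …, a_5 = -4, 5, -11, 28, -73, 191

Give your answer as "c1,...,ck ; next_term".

-3,-1 ; -500

  a_2 = -3·5 + -1·-4 = -11
  a_3 = -3·-11 + -1·5 = 28
  a_4 = -3·28 + -1·-11 = -73
  a_5 = -3·-73 + -1·28 = 191
  a_6 = -3·191 + -1·-73 = -500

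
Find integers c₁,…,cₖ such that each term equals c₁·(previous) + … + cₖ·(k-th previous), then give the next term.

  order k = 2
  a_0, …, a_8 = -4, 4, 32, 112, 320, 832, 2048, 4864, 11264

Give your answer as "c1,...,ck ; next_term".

  a_2 = 4·4 + -4·-4 = 32
  a_3 = 4·32 + -4·4 = 112
  a_4 = 4·112 + -4·32 = 320
  a_5 = 4·320 + -4·112 = 832
  a_6 = 4·832 + -4·320 = 2048
  a_7 = 4·2048 + -4·832 = 4864
  a_8 = 4·4864 + -4·2048 = 11264
  a_9 = 4·11264 + -4·4864 = 25600

4,-4 ; 25600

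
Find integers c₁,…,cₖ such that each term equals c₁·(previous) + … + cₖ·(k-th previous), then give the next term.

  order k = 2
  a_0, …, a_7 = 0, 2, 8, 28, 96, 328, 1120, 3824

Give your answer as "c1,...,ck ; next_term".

4,-2 ; 13056

  a_2 = 4·2 + -2·0 = 8
  a_3 = 4·8 + -2·2 = 28
  a_4 = 4·28 + -2·8 = 96
  a_5 = 4·96 + -2·28 = 328
  a_6 = 4·328 + -2·96 = 1120
  a_7 = 4·1120 + -2·328 = 3824
  a_8 = 4·3824 + -2·1120 = 13056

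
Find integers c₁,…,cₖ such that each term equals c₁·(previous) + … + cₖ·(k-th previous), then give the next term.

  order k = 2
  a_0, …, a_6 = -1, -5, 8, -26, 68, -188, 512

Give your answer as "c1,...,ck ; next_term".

-2,2 ; -1400

  a_2 = -2·-5 + 2·-1 = 8
  a_3 = -2·8 + 2·-5 = -26
  a_4 = -2·-26 + 2·8 = 68
  a_5 = -2·68 + 2·-26 = -188
  a_6 = -2·-188 + 2·68 = 512
  a_7 = -2·512 + 2·-188 = -1400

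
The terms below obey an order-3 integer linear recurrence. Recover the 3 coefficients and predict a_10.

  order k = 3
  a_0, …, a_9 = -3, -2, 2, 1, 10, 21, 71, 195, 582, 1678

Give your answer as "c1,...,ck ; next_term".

2,3,-1 ; 4907

  a_3 = 2·2 + 3·-2 + -1·-3 = 1
  a_4 = 2·1 + 3·2 + -1·-2 = 10
  a_5 = 2·10 + 3·1 + -1·2 = 21
  a_6 = 2·21 + 3·10 + -1·1 = 71
  a_7 = 2·71 + 3·21 + -1·10 = 195
  a_8 = 2·195 + 3·71 + -1·21 = 582
  a_9 = 2·582 + 3·195 + -1·71 = 1678
  a_10 = 2·1678 + 3·582 + -1·195 = 4907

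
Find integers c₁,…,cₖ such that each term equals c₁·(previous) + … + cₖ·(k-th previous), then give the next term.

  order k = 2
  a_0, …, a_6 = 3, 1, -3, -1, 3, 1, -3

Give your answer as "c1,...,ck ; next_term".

0,-1 ; -1

  a_2 = 0·1 + -1·3 = -3
  a_3 = 0·-3 + -1·1 = -1
  a_4 = 0·-1 + -1·-3 = 3
  a_5 = 0·3 + -1·-1 = 1
  a_6 = 0·1 + -1·3 = -3
  a_7 = 0·-3 + -1·1 = -1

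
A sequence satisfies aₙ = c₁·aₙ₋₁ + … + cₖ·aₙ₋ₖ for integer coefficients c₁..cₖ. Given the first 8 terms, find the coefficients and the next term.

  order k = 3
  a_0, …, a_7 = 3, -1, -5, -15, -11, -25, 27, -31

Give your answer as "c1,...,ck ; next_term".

  a_3 = 0·-5 + 3·-1 + -4·3 = -15
  a_4 = 0·-15 + 3·-5 + -4·-1 = -11
  a_5 = 0·-11 + 3·-15 + -4·-5 = -25
  a_6 = 0·-25 + 3·-11 + -4·-15 = 27
  a_7 = 0·27 + 3·-25 + -4·-11 = -31
  a_8 = 0·-31 + 3·27 + -4·-25 = 181

0,3,-4 ; 181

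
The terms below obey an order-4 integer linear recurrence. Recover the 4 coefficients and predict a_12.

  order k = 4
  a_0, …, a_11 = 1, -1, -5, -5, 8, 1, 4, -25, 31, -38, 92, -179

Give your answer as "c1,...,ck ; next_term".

  a_4 = -1·-5 + 0·-5 + -2·-1 + 1·1 = 8
  a_5 = -1·8 + 0·-5 + -2·-5 + 1·-1 = 1
  a_6 = -1·1 + 0·8 + -2·-5 + 1·-5 = 4
  a_7 = -1·4 + 0·1 + -2·8 + 1·-5 = -25
  a_8 = -1·-25 + 0·4 + -2·1 + 1·8 = 31
  a_9 = -1·31 + 0·-25 + -2·4 + 1·1 = -38
  a_10 = -1·-38 + 0·31 + -2·-25 + 1·4 = 92
  a_11 = -1·92 + 0·-38 + -2·31 + 1·-25 = -179
  a_12 = -1·-179 + 0·92 + -2·-38 + 1·31 = 286

-1,0,-2,1 ; 286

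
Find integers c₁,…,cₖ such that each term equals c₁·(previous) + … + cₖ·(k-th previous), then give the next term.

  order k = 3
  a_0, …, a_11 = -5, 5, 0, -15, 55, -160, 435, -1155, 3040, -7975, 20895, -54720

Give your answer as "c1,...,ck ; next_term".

-4,-4,-1 ; 143275

  a_3 = -4·0 + -4·5 + -1·-5 = -15
  a_4 = -4·-15 + -4·0 + -1·5 = 55
  a_5 = -4·55 + -4·-15 + -1·0 = -160
  a_6 = -4·-160 + -4·55 + -1·-15 = 435
  a_7 = -4·435 + -4·-160 + -1·55 = -1155
  a_8 = -4·-1155 + -4·435 + -1·-160 = 3040
  a_9 = -4·3040 + -4·-1155 + -1·435 = -7975
  a_10 = -4·-7975 + -4·3040 + -1·-1155 = 20895
  a_11 = -4·20895 + -4·-7975 + -1·3040 = -54720
  a_12 = -4·-54720 + -4·20895 + -1·-7975 = 143275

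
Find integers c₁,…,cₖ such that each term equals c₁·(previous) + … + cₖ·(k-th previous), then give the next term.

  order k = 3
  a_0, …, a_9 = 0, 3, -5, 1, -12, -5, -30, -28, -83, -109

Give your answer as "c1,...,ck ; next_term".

  a_3 = 1·-5 + 2·3 + -1·0 = 1
  a_4 = 1·1 + 2·-5 + -1·3 = -12
  a_5 = 1·-12 + 2·1 + -1·-5 = -5
  a_6 = 1·-5 + 2·-12 + -1·1 = -30
  a_7 = 1·-30 + 2·-5 + -1·-12 = -28
  a_8 = 1·-28 + 2·-30 + -1·-5 = -83
  a_9 = 1·-83 + 2·-28 + -1·-30 = -109
  a_10 = 1·-109 + 2·-83 + -1·-28 = -247

1,2,-1 ; -247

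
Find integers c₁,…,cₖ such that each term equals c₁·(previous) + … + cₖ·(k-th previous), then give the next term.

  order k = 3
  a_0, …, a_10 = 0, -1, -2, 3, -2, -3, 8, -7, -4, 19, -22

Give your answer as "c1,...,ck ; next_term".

-1,-1,1 ; -1

  a_3 = -1·-2 + -1·-1 + 1·0 = 3
  a_4 = -1·3 + -1·-2 + 1·-1 = -2
  a_5 = -1·-2 + -1·3 + 1·-2 = -3
  a_6 = -1·-3 + -1·-2 + 1·3 = 8
  a_7 = -1·8 + -1·-3 + 1·-2 = -7
  a_8 = -1·-7 + -1·8 + 1·-3 = -4
  a_9 = -1·-4 + -1·-7 + 1·8 = 19
  a_10 = -1·19 + -1·-4 + 1·-7 = -22
  a_11 = -1·-22 + -1·19 + 1·-4 = -1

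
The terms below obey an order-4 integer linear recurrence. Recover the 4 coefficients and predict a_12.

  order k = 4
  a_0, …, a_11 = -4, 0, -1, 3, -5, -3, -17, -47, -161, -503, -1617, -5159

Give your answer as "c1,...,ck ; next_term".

2,3,2,2 ; -16497

  a_4 = 2·3 + 3·-1 + 2·0 + 2·-4 = -5
  a_5 = 2·-5 + 3·3 + 2·-1 + 2·0 = -3
  a_6 = 2·-3 + 3·-5 + 2·3 + 2·-1 = -17
  a_7 = 2·-17 + 3·-3 + 2·-5 + 2·3 = -47
  a_8 = 2·-47 + 3·-17 + 2·-3 + 2·-5 = -161
  a_9 = 2·-161 + 3·-47 + 2·-17 + 2·-3 = -503
  a_10 = 2·-503 + 3·-161 + 2·-47 + 2·-17 = -1617
  a_11 = 2·-1617 + 3·-503 + 2·-161 + 2·-47 = -5159
  a_12 = 2·-5159 + 3·-1617 + 2·-503 + 2·-161 = -16497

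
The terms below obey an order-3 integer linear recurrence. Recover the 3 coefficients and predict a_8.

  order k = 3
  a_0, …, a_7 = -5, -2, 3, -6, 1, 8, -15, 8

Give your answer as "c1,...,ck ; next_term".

-1,-1,1 ; 15

  a_3 = -1·3 + -1·-2 + 1·-5 = -6
  a_4 = -1·-6 + -1·3 + 1·-2 = 1
  a_5 = -1·1 + -1·-6 + 1·3 = 8
  a_6 = -1·8 + -1·1 + 1·-6 = -15
  a_7 = -1·-15 + -1·8 + 1·1 = 8
  a_8 = -1·8 + -1·-15 + 1·8 = 15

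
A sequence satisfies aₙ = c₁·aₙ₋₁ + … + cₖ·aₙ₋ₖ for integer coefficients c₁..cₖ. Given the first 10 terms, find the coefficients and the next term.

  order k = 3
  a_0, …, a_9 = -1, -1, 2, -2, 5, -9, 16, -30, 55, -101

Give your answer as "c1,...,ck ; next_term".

  a_3 = -1·2 + 1·-1 + -1·-1 = -2
  a_4 = -1·-2 + 1·2 + -1·-1 = 5
  a_5 = -1·5 + 1·-2 + -1·2 = -9
  a_6 = -1·-9 + 1·5 + -1·-2 = 16
  a_7 = -1·16 + 1·-9 + -1·5 = -30
  a_8 = -1·-30 + 1·16 + -1·-9 = 55
  a_9 = -1·55 + 1·-30 + -1·16 = -101
  a_10 = -1·-101 + 1·55 + -1·-30 = 186

-1,1,-1 ; 186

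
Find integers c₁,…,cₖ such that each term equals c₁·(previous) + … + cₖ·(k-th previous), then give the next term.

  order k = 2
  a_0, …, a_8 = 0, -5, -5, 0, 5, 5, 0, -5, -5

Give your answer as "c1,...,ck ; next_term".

1,-1 ; 0

  a_2 = 1·-5 + -1·0 = -5
  a_3 = 1·-5 + -1·-5 = 0
  a_4 = 1·0 + -1·-5 = 5
  a_5 = 1·5 + -1·0 = 5
  a_6 = 1·5 + -1·5 = 0
  a_7 = 1·0 + -1·5 = -5
  a_8 = 1·-5 + -1·0 = -5
  a_9 = 1·-5 + -1·-5 = 0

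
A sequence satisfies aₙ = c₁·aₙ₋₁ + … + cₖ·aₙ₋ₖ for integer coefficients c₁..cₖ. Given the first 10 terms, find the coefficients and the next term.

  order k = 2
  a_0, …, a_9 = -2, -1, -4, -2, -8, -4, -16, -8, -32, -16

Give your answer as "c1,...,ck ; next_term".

  a_2 = 0·-1 + 2·-2 = -4
  a_3 = 0·-4 + 2·-1 = -2
  a_4 = 0·-2 + 2·-4 = -8
  a_5 = 0·-8 + 2·-2 = -4
  a_6 = 0·-4 + 2·-8 = -16
  a_7 = 0·-16 + 2·-4 = -8
  a_8 = 0·-8 + 2·-16 = -32
  a_9 = 0·-32 + 2·-8 = -16
  a_10 = 0·-16 + 2·-32 = -64

0,2 ; -64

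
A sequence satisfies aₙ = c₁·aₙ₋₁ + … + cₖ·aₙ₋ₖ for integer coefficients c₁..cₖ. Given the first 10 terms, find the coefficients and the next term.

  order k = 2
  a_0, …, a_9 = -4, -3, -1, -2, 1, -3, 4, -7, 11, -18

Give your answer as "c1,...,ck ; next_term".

-1,1 ; 29

  a_2 = -1·-3 + 1·-4 = -1
  a_3 = -1·-1 + 1·-3 = -2
  a_4 = -1·-2 + 1·-1 = 1
  a_5 = -1·1 + 1·-2 = -3
  a_6 = -1·-3 + 1·1 = 4
  a_7 = -1·4 + 1·-3 = -7
  a_8 = -1·-7 + 1·4 = 11
  a_9 = -1·11 + 1·-7 = -18
  a_10 = -1·-18 + 1·11 = 29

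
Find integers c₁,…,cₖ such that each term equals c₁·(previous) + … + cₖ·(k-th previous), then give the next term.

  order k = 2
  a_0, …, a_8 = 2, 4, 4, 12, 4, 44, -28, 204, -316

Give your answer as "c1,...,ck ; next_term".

  a_2 = -1·4 + 4·2 = 4
  a_3 = -1·4 + 4·4 = 12
  a_4 = -1·12 + 4·4 = 4
  a_5 = -1·4 + 4·12 = 44
  a_6 = -1·44 + 4·4 = -28
  a_7 = -1·-28 + 4·44 = 204
  a_8 = -1·204 + 4·-28 = -316
  a_9 = -1·-316 + 4·204 = 1132

-1,4 ; 1132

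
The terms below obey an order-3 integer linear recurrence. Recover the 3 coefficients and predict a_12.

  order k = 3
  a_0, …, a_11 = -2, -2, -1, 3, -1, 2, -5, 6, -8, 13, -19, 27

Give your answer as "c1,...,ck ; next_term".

-1,0,-1 ; -40

  a_3 = -1·-1 + 0·-2 + -1·-2 = 3
  a_4 = -1·3 + 0·-1 + -1·-2 = -1
  a_5 = -1·-1 + 0·3 + -1·-1 = 2
  a_6 = -1·2 + 0·-1 + -1·3 = -5
  a_7 = -1·-5 + 0·2 + -1·-1 = 6
  a_8 = -1·6 + 0·-5 + -1·2 = -8
  a_9 = -1·-8 + 0·6 + -1·-5 = 13
  a_10 = -1·13 + 0·-8 + -1·6 = -19
  a_11 = -1·-19 + 0·13 + -1·-8 = 27
  a_12 = -1·27 + 0·-19 + -1·13 = -40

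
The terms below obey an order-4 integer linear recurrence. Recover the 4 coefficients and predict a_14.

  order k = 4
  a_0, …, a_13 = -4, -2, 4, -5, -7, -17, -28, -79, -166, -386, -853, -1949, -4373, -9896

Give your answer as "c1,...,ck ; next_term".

1,2,1,2 ; -22297

  a_4 = 1·-5 + 2·4 + 1·-2 + 2·-4 = -7
  a_5 = 1·-7 + 2·-5 + 1·4 + 2·-2 = -17
  a_6 = 1·-17 + 2·-7 + 1·-5 + 2·4 = -28
  a_7 = 1·-28 + 2·-17 + 1·-7 + 2·-5 = -79
  a_8 = 1·-79 + 2·-28 + 1·-17 + 2·-7 = -166
  a_9 = 1·-166 + 2·-79 + 1·-28 + 2·-17 = -386
  a_10 = 1·-386 + 2·-166 + 1·-79 + 2·-28 = -853
  a_11 = 1·-853 + 2·-386 + 1·-166 + 2·-79 = -1949
  a_12 = 1·-1949 + 2·-853 + 1·-386 + 2·-166 = -4373
  a_13 = 1·-4373 + 2·-1949 + 1·-853 + 2·-386 = -9896
  a_14 = 1·-9896 + 2·-4373 + 1·-1949 + 2·-853 = -22297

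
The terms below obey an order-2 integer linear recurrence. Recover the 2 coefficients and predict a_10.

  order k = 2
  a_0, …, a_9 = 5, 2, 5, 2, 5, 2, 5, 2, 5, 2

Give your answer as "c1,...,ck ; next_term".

  a_2 = 0·2 + 1·5 = 5
  a_3 = 0·5 + 1·2 = 2
  a_4 = 0·2 + 1·5 = 5
  a_5 = 0·5 + 1·2 = 2
  a_6 = 0·2 + 1·5 = 5
  a_7 = 0·5 + 1·2 = 2
  a_8 = 0·2 + 1·5 = 5
  a_9 = 0·5 + 1·2 = 2
  a_10 = 0·2 + 1·5 = 5

0,1 ; 5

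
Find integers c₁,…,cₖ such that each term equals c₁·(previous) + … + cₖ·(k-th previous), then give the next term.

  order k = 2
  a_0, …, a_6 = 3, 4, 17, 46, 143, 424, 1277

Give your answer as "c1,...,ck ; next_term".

2,3 ; 3826

  a_2 = 2·4 + 3·3 = 17
  a_3 = 2·17 + 3·4 = 46
  a_4 = 2·46 + 3·17 = 143
  a_5 = 2·143 + 3·46 = 424
  a_6 = 2·424 + 3·143 = 1277
  a_7 = 2·1277 + 3·424 = 3826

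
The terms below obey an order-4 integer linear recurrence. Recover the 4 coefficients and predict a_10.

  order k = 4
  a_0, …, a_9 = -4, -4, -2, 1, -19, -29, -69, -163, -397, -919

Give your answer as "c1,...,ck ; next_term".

1,2,2,2 ; -2177

  a_4 = 1·1 + 2·-2 + 2·-4 + 2·-4 = -19
  a_5 = 1·-19 + 2·1 + 2·-2 + 2·-4 = -29
  a_6 = 1·-29 + 2·-19 + 2·1 + 2·-2 = -69
  a_7 = 1·-69 + 2·-29 + 2·-19 + 2·1 = -163
  a_8 = 1·-163 + 2·-69 + 2·-29 + 2·-19 = -397
  a_9 = 1·-397 + 2·-163 + 2·-69 + 2·-29 = -919
  a_10 = 1·-919 + 2·-397 + 2·-163 + 2·-69 = -2177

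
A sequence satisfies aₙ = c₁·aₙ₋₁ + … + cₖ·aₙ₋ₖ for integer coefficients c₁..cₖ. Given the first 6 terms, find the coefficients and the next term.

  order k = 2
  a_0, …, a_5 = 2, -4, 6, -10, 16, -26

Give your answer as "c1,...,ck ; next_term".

  a_2 = -1·-4 + 1·2 = 6
  a_3 = -1·6 + 1·-4 = -10
  a_4 = -1·-10 + 1·6 = 16
  a_5 = -1·16 + 1·-10 = -26
  a_6 = -1·-26 + 1·16 = 42

-1,1 ; 42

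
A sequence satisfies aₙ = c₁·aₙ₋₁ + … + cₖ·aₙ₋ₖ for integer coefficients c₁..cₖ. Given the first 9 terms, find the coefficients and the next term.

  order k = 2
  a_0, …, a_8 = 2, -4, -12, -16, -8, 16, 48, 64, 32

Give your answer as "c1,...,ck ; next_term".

2,-2 ; -64

  a_2 = 2·-4 + -2·2 = -12
  a_3 = 2·-12 + -2·-4 = -16
  a_4 = 2·-16 + -2·-12 = -8
  a_5 = 2·-8 + -2·-16 = 16
  a_6 = 2·16 + -2·-8 = 48
  a_7 = 2·48 + -2·16 = 64
  a_8 = 2·64 + -2·48 = 32
  a_9 = 2·32 + -2·64 = -64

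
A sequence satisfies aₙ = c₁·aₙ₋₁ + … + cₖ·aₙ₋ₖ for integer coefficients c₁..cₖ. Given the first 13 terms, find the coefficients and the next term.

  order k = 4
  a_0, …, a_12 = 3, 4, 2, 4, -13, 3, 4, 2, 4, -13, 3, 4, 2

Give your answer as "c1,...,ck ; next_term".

-1,-1,-1,-1 ; 4

  a_4 = -1·4 + -1·2 + -1·4 + -1·3 = -13
  a_5 = -1·-13 + -1·4 + -1·2 + -1·4 = 3
  a_6 = -1·3 + -1·-13 + -1·4 + -1·2 = 4
  a_7 = -1·4 + -1·3 + -1·-13 + -1·4 = 2
  a_8 = -1·2 + -1·4 + -1·3 + -1·-13 = 4
  a_9 = -1·4 + -1·2 + -1·4 + -1·3 = -13
  a_10 = -1·-13 + -1·4 + -1·2 + -1·4 = 3
  a_11 = -1·3 + -1·-13 + -1·4 + -1·2 = 4
  a_12 = -1·4 + -1·3 + -1·-13 + -1·4 = 2
  a_13 = -1·2 + -1·4 + -1·3 + -1·-13 = 4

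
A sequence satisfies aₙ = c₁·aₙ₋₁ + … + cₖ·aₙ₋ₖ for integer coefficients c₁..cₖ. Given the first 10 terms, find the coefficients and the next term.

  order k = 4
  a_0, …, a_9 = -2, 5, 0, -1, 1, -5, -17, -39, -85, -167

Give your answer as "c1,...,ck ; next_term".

3,-2,0,-2 ; -297

  a_4 = 3·-1 + -2·0 + 0·5 + -2·-2 = 1
  a_5 = 3·1 + -2·-1 + 0·0 + -2·5 = -5
  a_6 = 3·-5 + -2·1 + 0·-1 + -2·0 = -17
  a_7 = 3·-17 + -2·-5 + 0·1 + -2·-1 = -39
  a_8 = 3·-39 + -2·-17 + 0·-5 + -2·1 = -85
  a_9 = 3·-85 + -2·-39 + 0·-17 + -2·-5 = -167
  a_10 = 3·-167 + -2·-85 + 0·-39 + -2·-17 = -297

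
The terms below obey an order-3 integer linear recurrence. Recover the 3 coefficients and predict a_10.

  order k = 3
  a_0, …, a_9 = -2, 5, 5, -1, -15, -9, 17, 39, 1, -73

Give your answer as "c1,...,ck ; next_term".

  a_3 = 0·5 + -1·5 + -2·-2 = -1
  a_4 = 0·-1 + -1·5 + -2·5 = -15
  a_5 = 0·-15 + -1·-1 + -2·5 = -9
  a_6 = 0·-9 + -1·-15 + -2·-1 = 17
  a_7 = 0·17 + -1·-9 + -2·-15 = 39
  a_8 = 0·39 + -1·17 + -2·-9 = 1
  a_9 = 0·1 + -1·39 + -2·17 = -73
  a_10 = 0·-73 + -1·1 + -2·39 = -79

0,-1,-2 ; -79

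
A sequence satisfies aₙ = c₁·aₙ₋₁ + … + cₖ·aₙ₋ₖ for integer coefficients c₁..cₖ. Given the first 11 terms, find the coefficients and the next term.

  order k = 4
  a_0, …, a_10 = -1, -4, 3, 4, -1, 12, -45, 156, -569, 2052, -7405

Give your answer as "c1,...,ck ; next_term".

  a_4 = -3·4 + 2·3 + -1·-4 + -1·-1 = -1
  a_5 = -3·-1 + 2·4 + -1·3 + -1·-4 = 12
  a_6 = -3·12 + 2·-1 + -1·4 + -1·3 = -45
  a_7 = -3·-45 + 2·12 + -1·-1 + -1·4 = 156
  a_8 = -3·156 + 2·-45 + -1·12 + -1·-1 = -569
  a_9 = -3·-569 + 2·156 + -1·-45 + -1·12 = 2052
  a_10 = -3·2052 + 2·-569 + -1·156 + -1·-45 = -7405
  a_11 = -3·-7405 + 2·2052 + -1·-569 + -1·156 = 26732

-3,2,-1,-1 ; 26732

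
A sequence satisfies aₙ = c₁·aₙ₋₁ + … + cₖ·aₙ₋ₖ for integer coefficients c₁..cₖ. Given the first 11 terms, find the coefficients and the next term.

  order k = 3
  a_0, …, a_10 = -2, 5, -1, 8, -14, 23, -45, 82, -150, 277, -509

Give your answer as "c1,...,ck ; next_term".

  a_3 = -1·-1 + 1·5 + -1·-2 = 8
  a_4 = -1·8 + 1·-1 + -1·5 = -14
  a_5 = -1·-14 + 1·8 + -1·-1 = 23
  a_6 = -1·23 + 1·-14 + -1·8 = -45
  a_7 = -1·-45 + 1·23 + -1·-14 = 82
  a_8 = -1·82 + 1·-45 + -1·23 = -150
  a_9 = -1·-150 + 1·82 + -1·-45 = 277
  a_10 = -1·277 + 1·-150 + -1·82 = -509
  a_11 = -1·-509 + 1·277 + -1·-150 = 936

-1,1,-1 ; 936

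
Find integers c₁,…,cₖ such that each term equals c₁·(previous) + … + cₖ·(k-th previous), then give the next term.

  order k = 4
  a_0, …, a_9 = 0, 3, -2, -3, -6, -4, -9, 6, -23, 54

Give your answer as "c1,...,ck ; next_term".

  a_4 = -1·-3 + 3·-2 + -1·3 + -1·0 = -6
  a_5 = -1·-6 + 3·-3 + -1·-2 + -1·3 = -4
  a_6 = -1·-4 + 3·-6 + -1·-3 + -1·-2 = -9
  a_7 = -1·-9 + 3·-4 + -1·-6 + -1·-3 = 6
  a_8 = -1·6 + 3·-9 + -1·-4 + -1·-6 = -23
  a_9 = -1·-23 + 3·6 + -1·-9 + -1·-4 = 54
  a_10 = -1·54 + 3·-23 + -1·6 + -1·-9 = -120

-1,3,-1,-1 ; -120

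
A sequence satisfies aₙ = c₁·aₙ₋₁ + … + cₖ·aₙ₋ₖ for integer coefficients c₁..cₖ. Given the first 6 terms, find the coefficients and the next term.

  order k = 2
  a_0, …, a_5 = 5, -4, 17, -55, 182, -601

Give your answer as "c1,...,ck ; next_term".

-3,1 ; 1985

  a_2 = -3·-4 + 1·5 = 17
  a_3 = -3·17 + 1·-4 = -55
  a_4 = -3·-55 + 1·17 = 182
  a_5 = -3·182 + 1·-55 = -601
  a_6 = -3·-601 + 1·182 = 1985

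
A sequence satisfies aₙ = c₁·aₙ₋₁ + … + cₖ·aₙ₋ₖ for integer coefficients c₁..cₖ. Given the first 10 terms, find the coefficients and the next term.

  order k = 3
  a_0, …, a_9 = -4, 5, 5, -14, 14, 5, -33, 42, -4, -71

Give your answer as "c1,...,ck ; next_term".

-1,-1,1 ; 117

  a_3 = -1·5 + -1·5 + 1·-4 = -14
  a_4 = -1·-14 + -1·5 + 1·5 = 14
  a_5 = -1·14 + -1·-14 + 1·5 = 5
  a_6 = -1·5 + -1·14 + 1·-14 = -33
  a_7 = -1·-33 + -1·5 + 1·14 = 42
  a_8 = -1·42 + -1·-33 + 1·5 = -4
  a_9 = -1·-4 + -1·42 + 1·-33 = -71
  a_10 = -1·-71 + -1·-4 + 1·42 = 117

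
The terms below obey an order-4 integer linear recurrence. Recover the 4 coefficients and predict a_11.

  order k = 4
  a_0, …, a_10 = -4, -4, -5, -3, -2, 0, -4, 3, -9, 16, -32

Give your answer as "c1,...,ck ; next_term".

-1,1,-1,1 ; 60

  a_4 = -1·-3 + 1·-5 + -1·-4 + 1·-4 = -2
  a_5 = -1·-2 + 1·-3 + -1·-5 + 1·-4 = 0
  a_6 = -1·0 + 1·-2 + -1·-3 + 1·-5 = -4
  a_7 = -1·-4 + 1·0 + -1·-2 + 1·-3 = 3
  a_8 = -1·3 + 1·-4 + -1·0 + 1·-2 = -9
  a_9 = -1·-9 + 1·3 + -1·-4 + 1·0 = 16
  a_10 = -1·16 + 1·-9 + -1·3 + 1·-4 = -32
  a_11 = -1·-32 + 1·16 + -1·-9 + 1·3 = 60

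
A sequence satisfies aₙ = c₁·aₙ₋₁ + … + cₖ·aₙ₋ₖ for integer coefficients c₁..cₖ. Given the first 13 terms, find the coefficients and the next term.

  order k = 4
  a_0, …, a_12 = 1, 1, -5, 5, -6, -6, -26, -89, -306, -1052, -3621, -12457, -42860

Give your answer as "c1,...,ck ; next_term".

  a_4 = 2·5 + 4·-5 + 3·1 + 1·1 = -6
  a_5 = 2·-6 + 4·5 + 3·-5 + 1·1 = -6
  a_6 = 2·-6 + 4·-6 + 3·5 + 1·-5 = -26
  a_7 = 2·-26 + 4·-6 + 3·-6 + 1·5 = -89
  a_8 = 2·-89 + 4·-26 + 3·-6 + 1·-6 = -306
  a_9 = 2·-306 + 4·-89 + 3·-26 + 1·-6 = -1052
  a_10 = 2·-1052 + 4·-306 + 3·-89 + 1·-26 = -3621
  a_11 = 2·-3621 + 4·-1052 + 3·-306 + 1·-89 = -12457
  a_12 = 2·-12457 + 4·-3621 + 3·-1052 + 1·-306 = -42860
  a_13 = 2·-42860 + 4·-12457 + 3·-3621 + 1·-1052 = -147463

2,4,3,1 ; -147463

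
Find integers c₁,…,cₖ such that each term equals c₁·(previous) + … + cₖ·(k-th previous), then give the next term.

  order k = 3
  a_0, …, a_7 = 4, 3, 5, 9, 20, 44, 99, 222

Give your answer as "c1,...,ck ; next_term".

2,1,-1 ; 499

  a_3 = 2·5 + 1·3 + -1·4 = 9
  a_4 = 2·9 + 1·5 + -1·3 = 20
  a_5 = 2·20 + 1·9 + -1·5 = 44
  a_6 = 2·44 + 1·20 + -1·9 = 99
  a_7 = 2·99 + 1·44 + -1·20 = 222
  a_8 = 2·222 + 1·99 + -1·44 = 499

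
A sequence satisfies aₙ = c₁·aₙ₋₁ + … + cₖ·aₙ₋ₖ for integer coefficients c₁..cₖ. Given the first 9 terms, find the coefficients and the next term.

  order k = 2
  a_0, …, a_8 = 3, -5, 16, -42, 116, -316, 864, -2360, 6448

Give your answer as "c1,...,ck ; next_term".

  a_2 = -2·-5 + 2·3 = 16
  a_3 = -2·16 + 2·-5 = -42
  a_4 = -2·-42 + 2·16 = 116
  a_5 = -2·116 + 2·-42 = -316
  a_6 = -2·-316 + 2·116 = 864
  a_7 = -2·864 + 2·-316 = -2360
  a_8 = -2·-2360 + 2·864 = 6448
  a_9 = -2·6448 + 2·-2360 = -17616

-2,2 ; -17616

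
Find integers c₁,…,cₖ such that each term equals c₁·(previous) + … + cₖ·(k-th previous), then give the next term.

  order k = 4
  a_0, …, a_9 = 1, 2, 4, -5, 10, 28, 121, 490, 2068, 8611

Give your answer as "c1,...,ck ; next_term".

  a_4 = 3·-5 + 4·4 + 3·2 + 3·1 = 10
  a_5 = 3·10 + 4·-5 + 3·4 + 3·2 = 28
  a_6 = 3·28 + 4·10 + 3·-5 + 3·4 = 121
  a_7 = 3·121 + 4·28 + 3·10 + 3·-5 = 490
  a_8 = 3·490 + 4·121 + 3·28 + 3·10 = 2068
  a_9 = 3·2068 + 4·490 + 3·121 + 3·28 = 8611
  a_10 = 3·8611 + 4·2068 + 3·490 + 3·121 = 35938

3,4,3,3 ; 35938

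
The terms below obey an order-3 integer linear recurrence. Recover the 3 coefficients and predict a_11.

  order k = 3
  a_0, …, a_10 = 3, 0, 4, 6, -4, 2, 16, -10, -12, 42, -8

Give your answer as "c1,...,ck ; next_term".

0,-1,2 ; -66

  a_3 = 0·4 + -1·0 + 2·3 = 6
  a_4 = 0·6 + -1·4 + 2·0 = -4
  a_5 = 0·-4 + -1·6 + 2·4 = 2
  a_6 = 0·2 + -1·-4 + 2·6 = 16
  a_7 = 0·16 + -1·2 + 2·-4 = -10
  a_8 = 0·-10 + -1·16 + 2·2 = -12
  a_9 = 0·-12 + -1·-10 + 2·16 = 42
  a_10 = 0·42 + -1·-12 + 2·-10 = -8
  a_11 = 0·-8 + -1·42 + 2·-12 = -66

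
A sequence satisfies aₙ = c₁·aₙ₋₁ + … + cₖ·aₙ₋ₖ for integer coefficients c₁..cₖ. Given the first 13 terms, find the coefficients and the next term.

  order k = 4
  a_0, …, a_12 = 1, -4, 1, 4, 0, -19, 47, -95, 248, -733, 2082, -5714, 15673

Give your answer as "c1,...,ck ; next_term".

  a_4 = -3·4 + -2·1 + -3·-4 + 2·1 = 0
  a_5 = -3·0 + -2·4 + -3·1 + 2·-4 = -19
  a_6 = -3·-19 + -2·0 + -3·4 + 2·1 = 47
  a_7 = -3·47 + -2·-19 + -3·0 + 2·4 = -95
  a_8 = -3·-95 + -2·47 + -3·-19 + 2·0 = 248
  a_9 = -3·248 + -2·-95 + -3·47 + 2·-19 = -733
  a_10 = -3·-733 + -2·248 + -3·-95 + 2·47 = 2082
  a_11 = -3·2082 + -2·-733 + -3·248 + 2·-95 = -5714
  a_12 = -3·-5714 + -2·2082 + -3·-733 + 2·248 = 15673
  a_13 = -3·15673 + -2·-5714 + -3·2082 + 2·-733 = -43303

-3,-2,-3,2 ; -43303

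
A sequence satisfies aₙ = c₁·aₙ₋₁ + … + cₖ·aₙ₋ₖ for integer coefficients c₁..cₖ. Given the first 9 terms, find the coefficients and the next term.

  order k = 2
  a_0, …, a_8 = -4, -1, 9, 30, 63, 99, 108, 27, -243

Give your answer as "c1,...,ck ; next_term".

3,-3 ; -810

  a_2 = 3·-1 + -3·-4 = 9
  a_3 = 3·9 + -3·-1 = 30
  a_4 = 3·30 + -3·9 = 63
  a_5 = 3·63 + -3·30 = 99
  a_6 = 3·99 + -3·63 = 108
  a_7 = 3·108 + -3·99 = 27
  a_8 = 3·27 + -3·108 = -243
  a_9 = 3·-243 + -3·27 = -810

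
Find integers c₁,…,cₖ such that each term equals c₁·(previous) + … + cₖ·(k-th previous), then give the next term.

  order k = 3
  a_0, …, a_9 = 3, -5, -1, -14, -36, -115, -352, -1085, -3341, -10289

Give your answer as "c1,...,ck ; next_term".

2,3,1 ; -31686

  a_3 = 2·-1 + 3·-5 + 1·3 = -14
  a_4 = 2·-14 + 3·-1 + 1·-5 = -36
  a_5 = 2·-36 + 3·-14 + 1·-1 = -115
  a_6 = 2·-115 + 3·-36 + 1·-14 = -352
  a_7 = 2·-352 + 3·-115 + 1·-36 = -1085
  a_8 = 2·-1085 + 3·-352 + 1·-115 = -3341
  a_9 = 2·-3341 + 3·-1085 + 1·-352 = -10289
  a_10 = 2·-10289 + 3·-3341 + 1·-1085 = -31686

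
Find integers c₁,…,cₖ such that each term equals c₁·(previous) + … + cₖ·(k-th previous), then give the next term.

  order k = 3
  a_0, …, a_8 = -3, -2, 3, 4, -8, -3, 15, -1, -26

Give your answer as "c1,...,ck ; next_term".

  a_3 = -1·3 + -2·-2 + -1·-3 = 4
  a_4 = -1·4 + -2·3 + -1·-2 = -8
  a_5 = -1·-8 + -2·4 + -1·3 = -3
  a_6 = -1·-3 + -2·-8 + -1·4 = 15
  a_7 = -1·15 + -2·-3 + -1·-8 = -1
  a_8 = -1·-1 + -2·15 + -1·-3 = -26
  a_9 = -1·-26 + -2·-1 + -1·15 = 13

-1,-2,-1 ; 13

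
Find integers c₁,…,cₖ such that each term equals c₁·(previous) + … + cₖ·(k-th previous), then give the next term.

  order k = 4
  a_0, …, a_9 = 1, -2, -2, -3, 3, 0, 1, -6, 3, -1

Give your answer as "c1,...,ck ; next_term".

  a_4 = 0·-3 + 0·-2 + -1·-2 + 1·1 = 3
  a_5 = 0·3 + 0·-3 + -1·-2 + 1·-2 = 0
  a_6 = 0·0 + 0·3 + -1·-3 + 1·-2 = 1
  a_7 = 0·1 + 0·0 + -1·3 + 1·-3 = -6
  a_8 = 0·-6 + 0·1 + -1·0 + 1·3 = 3
  a_9 = 0·3 + 0·-6 + -1·1 + 1·0 = -1
  a_10 = 0·-1 + 0·3 + -1·-6 + 1·1 = 7

0,0,-1,1 ; 7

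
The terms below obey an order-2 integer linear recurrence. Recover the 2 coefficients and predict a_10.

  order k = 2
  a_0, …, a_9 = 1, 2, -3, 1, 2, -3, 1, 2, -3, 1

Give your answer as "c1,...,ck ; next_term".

  a_2 = -1·2 + -1·1 = -3
  a_3 = -1·-3 + -1·2 = 1
  a_4 = -1·1 + -1·-3 = 2
  a_5 = -1·2 + -1·1 = -3
  a_6 = -1·-3 + -1·2 = 1
  a_7 = -1·1 + -1·-3 = 2
  a_8 = -1·2 + -1·1 = -3
  a_9 = -1·-3 + -1·2 = 1
  a_10 = -1·1 + -1·-3 = 2

-1,-1 ; 2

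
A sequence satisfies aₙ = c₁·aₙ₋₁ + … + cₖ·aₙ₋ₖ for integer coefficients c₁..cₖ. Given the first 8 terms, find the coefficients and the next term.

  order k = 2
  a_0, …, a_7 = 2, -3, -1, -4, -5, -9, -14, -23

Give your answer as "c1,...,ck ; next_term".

1,1 ; -37

  a_2 = 1·-3 + 1·2 = -1
  a_3 = 1·-1 + 1·-3 = -4
  a_4 = 1·-4 + 1·-1 = -5
  a_5 = 1·-5 + 1·-4 = -9
  a_6 = 1·-9 + 1·-5 = -14
  a_7 = 1·-14 + 1·-9 = -23
  a_8 = 1·-23 + 1·-14 = -37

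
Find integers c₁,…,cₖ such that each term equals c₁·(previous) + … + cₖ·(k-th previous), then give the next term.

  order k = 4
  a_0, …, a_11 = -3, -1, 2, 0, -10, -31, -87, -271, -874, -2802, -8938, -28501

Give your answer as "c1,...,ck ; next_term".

  a_4 = 3·0 + 0·2 + 1·-1 + 3·-3 = -10
  a_5 = 3·-10 + 0·0 + 1·2 + 3·-1 = -31
  a_6 = 3·-31 + 0·-10 + 1·0 + 3·2 = -87
  a_7 = 3·-87 + 0·-31 + 1·-10 + 3·0 = -271
  a_8 = 3·-271 + 0·-87 + 1·-31 + 3·-10 = -874
  a_9 = 3·-874 + 0·-271 + 1·-87 + 3·-31 = -2802
  a_10 = 3·-2802 + 0·-874 + 1·-271 + 3·-87 = -8938
  a_11 = 3·-8938 + 0·-2802 + 1·-874 + 3·-271 = -28501
  a_12 = 3·-28501 + 0·-8938 + 1·-2802 + 3·-874 = -90927

3,0,1,3 ; -90927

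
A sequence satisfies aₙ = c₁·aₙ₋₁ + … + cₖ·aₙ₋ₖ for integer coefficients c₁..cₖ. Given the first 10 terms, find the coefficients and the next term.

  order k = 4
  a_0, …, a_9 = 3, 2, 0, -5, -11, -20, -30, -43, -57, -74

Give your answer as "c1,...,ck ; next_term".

  a_4 = 2·-5 + 0·0 + -2·2 + 1·3 = -11
  a_5 = 2·-11 + 0·-5 + -2·0 + 1·2 = -20
  a_6 = 2·-20 + 0·-11 + -2·-5 + 1·0 = -30
  a_7 = 2·-30 + 0·-20 + -2·-11 + 1·-5 = -43
  a_8 = 2·-43 + 0·-30 + -2·-20 + 1·-11 = -57
  a_9 = 2·-57 + 0·-43 + -2·-30 + 1·-20 = -74
  a_10 = 2·-74 + 0·-57 + -2·-43 + 1·-30 = -92

2,0,-2,1 ; -92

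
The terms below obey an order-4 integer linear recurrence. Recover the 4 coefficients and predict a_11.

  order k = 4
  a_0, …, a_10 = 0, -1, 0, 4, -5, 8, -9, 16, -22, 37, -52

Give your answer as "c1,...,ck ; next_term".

  a_4 = -1·4 + 1·0 + 1·-1 + 1·0 = -5
  a_5 = -1·-5 + 1·4 + 1·0 + 1·-1 = 8
  a_6 = -1·8 + 1·-5 + 1·4 + 1·0 = -9
  a_7 = -1·-9 + 1·8 + 1·-5 + 1·4 = 16
  a_8 = -1·16 + 1·-9 + 1·8 + 1·-5 = -22
  a_9 = -1·-22 + 1·16 + 1·-9 + 1·8 = 37
  a_10 = -1·37 + 1·-22 + 1·16 + 1·-9 = -52
  a_11 = -1·-52 + 1·37 + 1·-22 + 1·16 = 83

-1,1,1,1 ; 83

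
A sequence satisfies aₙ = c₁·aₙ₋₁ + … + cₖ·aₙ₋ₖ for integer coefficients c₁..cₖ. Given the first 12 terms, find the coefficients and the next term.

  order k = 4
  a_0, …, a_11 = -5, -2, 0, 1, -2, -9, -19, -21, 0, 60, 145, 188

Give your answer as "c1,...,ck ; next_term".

2,-1,-3,2 ; 51

  a_4 = 2·1 + -1·0 + -3·-2 + 2·-5 = -2
  a_5 = 2·-2 + -1·1 + -3·0 + 2·-2 = -9
  a_6 = 2·-9 + -1·-2 + -3·1 + 2·0 = -19
  a_7 = 2·-19 + -1·-9 + -3·-2 + 2·1 = -21
  a_8 = 2·-21 + -1·-19 + -3·-9 + 2·-2 = 0
  a_9 = 2·0 + -1·-21 + -3·-19 + 2·-9 = 60
  a_10 = 2·60 + -1·0 + -3·-21 + 2·-19 = 145
  a_11 = 2·145 + -1·60 + -3·0 + 2·-21 = 188
  a_12 = 2·188 + -1·145 + -3·60 + 2·0 = 51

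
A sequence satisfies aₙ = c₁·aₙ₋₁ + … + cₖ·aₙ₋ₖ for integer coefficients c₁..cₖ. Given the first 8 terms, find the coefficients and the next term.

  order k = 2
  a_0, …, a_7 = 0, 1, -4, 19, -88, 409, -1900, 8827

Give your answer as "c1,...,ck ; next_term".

-4,3 ; -41008

  a_2 = -4·1 + 3·0 = -4
  a_3 = -4·-4 + 3·1 = 19
  a_4 = -4·19 + 3·-4 = -88
  a_5 = -4·-88 + 3·19 = 409
  a_6 = -4·409 + 3·-88 = -1900
  a_7 = -4·-1900 + 3·409 = 8827
  a_8 = -4·8827 + 3·-1900 = -41008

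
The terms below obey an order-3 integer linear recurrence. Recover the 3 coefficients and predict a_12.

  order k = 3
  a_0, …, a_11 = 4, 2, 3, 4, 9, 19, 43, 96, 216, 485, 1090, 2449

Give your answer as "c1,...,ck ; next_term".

2,1,-1 ; 5503

  a_3 = 2·3 + 1·2 + -1·4 = 4
  a_4 = 2·4 + 1·3 + -1·2 = 9
  a_5 = 2·9 + 1·4 + -1·3 = 19
  a_6 = 2·19 + 1·9 + -1·4 = 43
  a_7 = 2·43 + 1·19 + -1·9 = 96
  a_8 = 2·96 + 1·43 + -1·19 = 216
  a_9 = 2·216 + 1·96 + -1·43 = 485
  a_10 = 2·485 + 1·216 + -1·96 = 1090
  a_11 = 2·1090 + 1·485 + -1·216 = 2449
  a_12 = 2·2449 + 1·1090 + -1·485 = 5503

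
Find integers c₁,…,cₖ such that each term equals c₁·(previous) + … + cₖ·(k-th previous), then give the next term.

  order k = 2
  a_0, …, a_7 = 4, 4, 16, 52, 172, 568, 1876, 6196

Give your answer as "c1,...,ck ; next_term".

  a_2 = 3·4 + 1·4 = 16
  a_3 = 3·16 + 1·4 = 52
  a_4 = 3·52 + 1·16 = 172
  a_5 = 3·172 + 1·52 = 568
  a_6 = 3·568 + 1·172 = 1876
  a_7 = 3·1876 + 1·568 = 6196
  a_8 = 3·6196 + 1·1876 = 20464

3,1 ; 20464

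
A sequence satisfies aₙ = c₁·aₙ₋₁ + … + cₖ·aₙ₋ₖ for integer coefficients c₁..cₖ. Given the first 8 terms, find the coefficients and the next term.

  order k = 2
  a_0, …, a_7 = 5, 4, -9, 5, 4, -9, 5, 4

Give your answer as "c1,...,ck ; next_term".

  a_2 = -1·4 + -1·5 = -9
  a_3 = -1·-9 + -1·4 = 5
  a_4 = -1·5 + -1·-9 = 4
  a_5 = -1·4 + -1·5 = -9
  a_6 = -1·-9 + -1·4 = 5
  a_7 = -1·5 + -1·-9 = 4
  a_8 = -1·4 + -1·5 = -9

-1,-1 ; -9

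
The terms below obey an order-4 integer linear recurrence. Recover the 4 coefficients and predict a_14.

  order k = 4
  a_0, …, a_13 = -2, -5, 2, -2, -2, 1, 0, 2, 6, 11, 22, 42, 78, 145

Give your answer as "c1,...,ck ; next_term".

2,0,0,-1 ; 268

  a_4 = 2·-2 + 0·2 + 0·-5 + -1·-2 = -2
  a_5 = 2·-2 + 0·-2 + 0·2 + -1·-5 = 1
  a_6 = 2·1 + 0·-2 + 0·-2 + -1·2 = 0
  a_7 = 2·0 + 0·1 + 0·-2 + -1·-2 = 2
  a_8 = 2·2 + 0·0 + 0·1 + -1·-2 = 6
  a_9 = 2·6 + 0·2 + 0·0 + -1·1 = 11
  a_10 = 2·11 + 0·6 + 0·2 + -1·0 = 22
  a_11 = 2·22 + 0·11 + 0·6 + -1·2 = 42
  a_12 = 2·42 + 0·22 + 0·11 + -1·6 = 78
  a_13 = 2·78 + 0·42 + 0·22 + -1·11 = 145
  a_14 = 2·145 + 0·78 + 0·42 + -1·22 = 268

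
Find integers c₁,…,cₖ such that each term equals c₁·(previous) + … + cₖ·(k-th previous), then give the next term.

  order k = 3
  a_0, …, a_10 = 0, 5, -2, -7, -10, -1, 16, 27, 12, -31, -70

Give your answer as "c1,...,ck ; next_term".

1,-1,-1 ; -51

  a_3 = 1·-2 + -1·5 + -1·0 = -7
  a_4 = 1·-7 + -1·-2 + -1·5 = -10
  a_5 = 1·-10 + -1·-7 + -1·-2 = -1
  a_6 = 1·-1 + -1·-10 + -1·-7 = 16
  a_7 = 1·16 + -1·-1 + -1·-10 = 27
  a_8 = 1·27 + -1·16 + -1·-1 = 12
  a_9 = 1·12 + -1·27 + -1·16 = -31
  a_10 = 1·-31 + -1·12 + -1·27 = -70
  a_11 = 1·-70 + -1·-31 + -1·12 = -51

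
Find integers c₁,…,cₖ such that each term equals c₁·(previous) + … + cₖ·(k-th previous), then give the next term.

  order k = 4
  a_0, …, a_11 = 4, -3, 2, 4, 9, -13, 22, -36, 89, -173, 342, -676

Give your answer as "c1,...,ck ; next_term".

  a_4 = -1·4 + 1·2 + -1·-3 + 2·4 = 9
  a_5 = -1·9 + 1·4 + -1·2 + 2·-3 = -13
  a_6 = -1·-13 + 1·9 + -1·4 + 2·2 = 22
  a_7 = -1·22 + 1·-13 + -1·9 + 2·4 = -36
  a_8 = -1·-36 + 1·22 + -1·-13 + 2·9 = 89
  a_9 = -1·89 + 1·-36 + -1·22 + 2·-13 = -173
  a_10 = -1·-173 + 1·89 + -1·-36 + 2·22 = 342
  a_11 = -1·342 + 1·-173 + -1·89 + 2·-36 = -676
  a_12 = -1·-676 + 1·342 + -1·-173 + 2·89 = 1369

-1,1,-1,2 ; 1369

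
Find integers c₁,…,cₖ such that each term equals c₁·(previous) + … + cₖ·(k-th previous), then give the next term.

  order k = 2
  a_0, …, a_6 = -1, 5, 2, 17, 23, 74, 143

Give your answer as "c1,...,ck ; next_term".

1,3 ; 365

  a_2 = 1·5 + 3·-1 = 2
  a_3 = 1·2 + 3·5 = 17
  a_4 = 1·17 + 3·2 = 23
  a_5 = 1·23 + 3·17 = 74
  a_6 = 1·74 + 3·23 = 143
  a_7 = 1·143 + 3·74 = 365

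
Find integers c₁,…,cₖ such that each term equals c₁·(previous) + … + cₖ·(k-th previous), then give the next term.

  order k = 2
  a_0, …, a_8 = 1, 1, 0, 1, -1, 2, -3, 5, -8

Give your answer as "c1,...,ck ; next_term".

-1,1 ; 13

  a_2 = -1·1 + 1·1 = 0
  a_3 = -1·0 + 1·1 = 1
  a_4 = -1·1 + 1·0 = -1
  a_5 = -1·-1 + 1·1 = 2
  a_6 = -1·2 + 1·-1 = -3
  a_7 = -1·-3 + 1·2 = 5
  a_8 = -1·5 + 1·-3 = -8
  a_9 = -1·-8 + 1·5 = 13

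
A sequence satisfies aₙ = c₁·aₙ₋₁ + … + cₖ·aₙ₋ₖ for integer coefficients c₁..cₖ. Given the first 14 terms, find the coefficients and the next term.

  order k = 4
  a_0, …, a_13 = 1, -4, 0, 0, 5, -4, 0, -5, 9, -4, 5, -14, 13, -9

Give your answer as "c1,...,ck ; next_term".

  a_4 = 0·0 + 0·0 + -1·-4 + 1·1 = 5
  a_5 = 0·5 + 0·0 + -1·0 + 1·-4 = -4
  a_6 = 0·-4 + 0·5 + -1·0 + 1·0 = 0
  a_7 = 0·0 + 0·-4 + -1·5 + 1·0 = -5
  a_8 = 0·-5 + 0·0 + -1·-4 + 1·5 = 9
  a_9 = 0·9 + 0·-5 + -1·0 + 1·-4 = -4
  a_10 = 0·-4 + 0·9 + -1·-5 + 1·0 = 5
  a_11 = 0·5 + 0·-4 + -1·9 + 1·-5 = -14
  a_12 = 0·-14 + 0·5 + -1·-4 + 1·9 = 13
  a_13 = 0·13 + 0·-14 + -1·5 + 1·-4 = -9
  a_14 = 0·-9 + 0·13 + -1·-14 + 1·5 = 19

0,0,-1,1 ; 19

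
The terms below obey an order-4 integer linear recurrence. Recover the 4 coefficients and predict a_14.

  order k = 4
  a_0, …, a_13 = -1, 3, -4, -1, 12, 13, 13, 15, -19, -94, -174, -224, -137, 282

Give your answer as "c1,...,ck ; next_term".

2,-2,1,-3 ; 1136

  a_4 = 2·-1 + -2·-4 + 1·3 + -3·-1 = 12
  a_5 = 2·12 + -2·-1 + 1·-4 + -3·3 = 13
  a_6 = 2·13 + -2·12 + 1·-1 + -3·-4 = 13
  a_7 = 2·13 + -2·13 + 1·12 + -3·-1 = 15
  a_8 = 2·15 + -2·13 + 1·13 + -3·12 = -19
  a_9 = 2·-19 + -2·15 + 1·13 + -3·13 = -94
  a_10 = 2·-94 + -2·-19 + 1·15 + -3·13 = -174
  a_11 = 2·-174 + -2·-94 + 1·-19 + -3·15 = -224
  a_12 = 2·-224 + -2·-174 + 1·-94 + -3·-19 = -137
  a_13 = 2·-137 + -2·-224 + 1·-174 + -3·-94 = 282
  a_14 = 2·282 + -2·-137 + 1·-224 + -3·-174 = 1136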